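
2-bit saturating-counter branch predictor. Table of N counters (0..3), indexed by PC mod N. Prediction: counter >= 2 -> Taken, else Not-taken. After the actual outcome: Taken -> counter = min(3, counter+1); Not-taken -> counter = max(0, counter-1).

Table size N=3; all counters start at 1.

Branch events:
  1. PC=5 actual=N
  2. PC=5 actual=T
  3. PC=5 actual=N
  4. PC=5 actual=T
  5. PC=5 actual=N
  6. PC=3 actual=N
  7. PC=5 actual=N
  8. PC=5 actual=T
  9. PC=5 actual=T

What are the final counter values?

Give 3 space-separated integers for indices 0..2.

Ev 1: PC=5 idx=2 pred=N actual=N -> ctr[2]=0
Ev 2: PC=5 idx=2 pred=N actual=T -> ctr[2]=1
Ev 3: PC=5 idx=2 pred=N actual=N -> ctr[2]=0
Ev 4: PC=5 idx=2 pred=N actual=T -> ctr[2]=1
Ev 5: PC=5 idx=2 pred=N actual=N -> ctr[2]=0
Ev 6: PC=3 idx=0 pred=N actual=N -> ctr[0]=0
Ev 7: PC=5 idx=2 pred=N actual=N -> ctr[2]=0
Ev 8: PC=5 idx=2 pred=N actual=T -> ctr[2]=1
Ev 9: PC=5 idx=2 pred=N actual=T -> ctr[2]=2

Answer: 0 1 2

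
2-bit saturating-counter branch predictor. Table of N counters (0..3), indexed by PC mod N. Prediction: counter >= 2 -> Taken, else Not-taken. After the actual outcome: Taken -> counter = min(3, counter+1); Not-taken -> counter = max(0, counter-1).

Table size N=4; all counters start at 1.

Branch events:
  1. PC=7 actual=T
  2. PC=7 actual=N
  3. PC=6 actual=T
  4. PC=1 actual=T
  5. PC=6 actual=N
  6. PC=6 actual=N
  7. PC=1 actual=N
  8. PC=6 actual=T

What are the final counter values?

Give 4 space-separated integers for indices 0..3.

Answer: 1 1 1 1

Derivation:
Ev 1: PC=7 idx=3 pred=N actual=T -> ctr[3]=2
Ev 2: PC=7 idx=3 pred=T actual=N -> ctr[3]=1
Ev 3: PC=6 idx=2 pred=N actual=T -> ctr[2]=2
Ev 4: PC=1 idx=1 pred=N actual=T -> ctr[1]=2
Ev 5: PC=6 idx=2 pred=T actual=N -> ctr[2]=1
Ev 6: PC=6 idx=2 pred=N actual=N -> ctr[2]=0
Ev 7: PC=1 idx=1 pred=T actual=N -> ctr[1]=1
Ev 8: PC=6 idx=2 pred=N actual=T -> ctr[2]=1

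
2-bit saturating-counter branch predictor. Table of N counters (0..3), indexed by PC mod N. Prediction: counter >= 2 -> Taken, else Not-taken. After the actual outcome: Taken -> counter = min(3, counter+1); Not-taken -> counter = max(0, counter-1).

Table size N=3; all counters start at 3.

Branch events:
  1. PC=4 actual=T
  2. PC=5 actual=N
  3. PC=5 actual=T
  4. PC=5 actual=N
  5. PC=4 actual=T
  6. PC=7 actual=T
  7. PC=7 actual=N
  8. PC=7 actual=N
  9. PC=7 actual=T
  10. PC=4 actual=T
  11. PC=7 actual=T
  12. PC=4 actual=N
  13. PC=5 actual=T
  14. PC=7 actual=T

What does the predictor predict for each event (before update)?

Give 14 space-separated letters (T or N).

Ev 1: PC=4 idx=1 pred=T actual=T -> ctr[1]=3
Ev 2: PC=5 idx=2 pred=T actual=N -> ctr[2]=2
Ev 3: PC=5 idx=2 pred=T actual=T -> ctr[2]=3
Ev 4: PC=5 idx=2 pred=T actual=N -> ctr[2]=2
Ev 5: PC=4 idx=1 pred=T actual=T -> ctr[1]=3
Ev 6: PC=7 idx=1 pred=T actual=T -> ctr[1]=3
Ev 7: PC=7 idx=1 pred=T actual=N -> ctr[1]=2
Ev 8: PC=7 idx=1 pred=T actual=N -> ctr[1]=1
Ev 9: PC=7 idx=1 pred=N actual=T -> ctr[1]=2
Ev 10: PC=4 idx=1 pred=T actual=T -> ctr[1]=3
Ev 11: PC=7 idx=1 pred=T actual=T -> ctr[1]=3
Ev 12: PC=4 idx=1 pred=T actual=N -> ctr[1]=2
Ev 13: PC=5 idx=2 pred=T actual=T -> ctr[2]=3
Ev 14: PC=7 idx=1 pred=T actual=T -> ctr[1]=3

Answer: T T T T T T T T N T T T T T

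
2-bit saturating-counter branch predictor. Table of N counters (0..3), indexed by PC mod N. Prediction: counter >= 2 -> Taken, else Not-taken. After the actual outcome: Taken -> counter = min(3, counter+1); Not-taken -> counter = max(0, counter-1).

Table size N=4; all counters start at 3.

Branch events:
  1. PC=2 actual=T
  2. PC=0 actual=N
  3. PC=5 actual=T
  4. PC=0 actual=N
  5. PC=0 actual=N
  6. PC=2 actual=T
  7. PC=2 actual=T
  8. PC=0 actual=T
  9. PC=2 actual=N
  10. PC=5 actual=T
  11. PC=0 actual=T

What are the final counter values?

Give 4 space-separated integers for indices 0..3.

Ev 1: PC=2 idx=2 pred=T actual=T -> ctr[2]=3
Ev 2: PC=0 idx=0 pred=T actual=N -> ctr[0]=2
Ev 3: PC=5 idx=1 pred=T actual=T -> ctr[1]=3
Ev 4: PC=0 idx=0 pred=T actual=N -> ctr[0]=1
Ev 5: PC=0 idx=0 pred=N actual=N -> ctr[0]=0
Ev 6: PC=2 idx=2 pred=T actual=T -> ctr[2]=3
Ev 7: PC=2 idx=2 pred=T actual=T -> ctr[2]=3
Ev 8: PC=0 idx=0 pred=N actual=T -> ctr[0]=1
Ev 9: PC=2 idx=2 pred=T actual=N -> ctr[2]=2
Ev 10: PC=5 idx=1 pred=T actual=T -> ctr[1]=3
Ev 11: PC=0 idx=0 pred=N actual=T -> ctr[0]=2

Answer: 2 3 2 3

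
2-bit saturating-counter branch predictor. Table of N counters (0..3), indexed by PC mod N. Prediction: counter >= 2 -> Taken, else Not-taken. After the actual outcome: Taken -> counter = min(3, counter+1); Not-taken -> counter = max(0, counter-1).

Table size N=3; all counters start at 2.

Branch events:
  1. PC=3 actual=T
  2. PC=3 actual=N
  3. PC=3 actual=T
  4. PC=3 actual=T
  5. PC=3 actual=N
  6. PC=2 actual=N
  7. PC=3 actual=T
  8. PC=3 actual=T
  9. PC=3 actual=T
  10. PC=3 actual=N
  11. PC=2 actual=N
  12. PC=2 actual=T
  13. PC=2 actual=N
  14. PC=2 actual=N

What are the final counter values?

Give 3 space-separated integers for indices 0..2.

Ev 1: PC=3 idx=0 pred=T actual=T -> ctr[0]=3
Ev 2: PC=3 idx=0 pred=T actual=N -> ctr[0]=2
Ev 3: PC=3 idx=0 pred=T actual=T -> ctr[0]=3
Ev 4: PC=3 idx=0 pred=T actual=T -> ctr[0]=3
Ev 5: PC=3 idx=0 pred=T actual=N -> ctr[0]=2
Ev 6: PC=2 idx=2 pred=T actual=N -> ctr[2]=1
Ev 7: PC=3 idx=0 pred=T actual=T -> ctr[0]=3
Ev 8: PC=3 idx=0 pred=T actual=T -> ctr[0]=3
Ev 9: PC=3 idx=0 pred=T actual=T -> ctr[0]=3
Ev 10: PC=3 idx=0 pred=T actual=N -> ctr[0]=2
Ev 11: PC=2 idx=2 pred=N actual=N -> ctr[2]=0
Ev 12: PC=2 idx=2 pred=N actual=T -> ctr[2]=1
Ev 13: PC=2 idx=2 pred=N actual=N -> ctr[2]=0
Ev 14: PC=2 idx=2 pred=N actual=N -> ctr[2]=0

Answer: 2 2 0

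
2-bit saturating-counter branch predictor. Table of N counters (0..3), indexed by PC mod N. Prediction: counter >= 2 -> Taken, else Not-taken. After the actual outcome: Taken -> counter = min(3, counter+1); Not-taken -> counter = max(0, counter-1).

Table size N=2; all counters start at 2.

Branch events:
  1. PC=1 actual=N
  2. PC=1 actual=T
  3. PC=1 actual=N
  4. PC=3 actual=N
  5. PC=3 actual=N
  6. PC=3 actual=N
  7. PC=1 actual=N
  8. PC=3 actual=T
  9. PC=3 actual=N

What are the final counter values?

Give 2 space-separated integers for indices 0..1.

Answer: 2 0

Derivation:
Ev 1: PC=1 idx=1 pred=T actual=N -> ctr[1]=1
Ev 2: PC=1 idx=1 pred=N actual=T -> ctr[1]=2
Ev 3: PC=1 idx=1 pred=T actual=N -> ctr[1]=1
Ev 4: PC=3 idx=1 pred=N actual=N -> ctr[1]=0
Ev 5: PC=3 idx=1 pred=N actual=N -> ctr[1]=0
Ev 6: PC=3 idx=1 pred=N actual=N -> ctr[1]=0
Ev 7: PC=1 idx=1 pred=N actual=N -> ctr[1]=0
Ev 8: PC=3 idx=1 pred=N actual=T -> ctr[1]=1
Ev 9: PC=3 idx=1 pred=N actual=N -> ctr[1]=0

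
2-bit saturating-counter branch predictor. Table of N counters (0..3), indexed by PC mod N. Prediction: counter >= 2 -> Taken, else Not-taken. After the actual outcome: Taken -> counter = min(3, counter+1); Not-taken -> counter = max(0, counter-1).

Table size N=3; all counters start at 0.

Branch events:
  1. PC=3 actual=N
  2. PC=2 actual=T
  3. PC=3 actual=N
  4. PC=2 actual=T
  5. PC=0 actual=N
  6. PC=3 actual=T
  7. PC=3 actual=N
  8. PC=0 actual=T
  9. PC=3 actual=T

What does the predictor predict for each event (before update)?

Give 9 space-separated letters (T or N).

Answer: N N N N N N N N N

Derivation:
Ev 1: PC=3 idx=0 pred=N actual=N -> ctr[0]=0
Ev 2: PC=2 idx=2 pred=N actual=T -> ctr[2]=1
Ev 3: PC=3 idx=0 pred=N actual=N -> ctr[0]=0
Ev 4: PC=2 idx=2 pred=N actual=T -> ctr[2]=2
Ev 5: PC=0 idx=0 pred=N actual=N -> ctr[0]=0
Ev 6: PC=3 idx=0 pred=N actual=T -> ctr[0]=1
Ev 7: PC=3 idx=0 pred=N actual=N -> ctr[0]=0
Ev 8: PC=0 idx=0 pred=N actual=T -> ctr[0]=1
Ev 9: PC=3 idx=0 pred=N actual=T -> ctr[0]=2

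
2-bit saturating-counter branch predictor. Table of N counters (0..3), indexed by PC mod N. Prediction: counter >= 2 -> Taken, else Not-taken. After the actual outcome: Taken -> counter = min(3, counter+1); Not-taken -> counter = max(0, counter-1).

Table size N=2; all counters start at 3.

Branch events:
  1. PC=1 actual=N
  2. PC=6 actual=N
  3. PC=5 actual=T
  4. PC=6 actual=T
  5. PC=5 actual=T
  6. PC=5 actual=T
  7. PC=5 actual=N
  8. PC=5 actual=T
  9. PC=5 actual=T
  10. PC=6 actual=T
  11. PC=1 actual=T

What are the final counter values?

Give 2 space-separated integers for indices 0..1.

Answer: 3 3

Derivation:
Ev 1: PC=1 idx=1 pred=T actual=N -> ctr[1]=2
Ev 2: PC=6 idx=0 pred=T actual=N -> ctr[0]=2
Ev 3: PC=5 idx=1 pred=T actual=T -> ctr[1]=3
Ev 4: PC=6 idx=0 pred=T actual=T -> ctr[0]=3
Ev 5: PC=5 idx=1 pred=T actual=T -> ctr[1]=3
Ev 6: PC=5 idx=1 pred=T actual=T -> ctr[1]=3
Ev 7: PC=5 idx=1 pred=T actual=N -> ctr[1]=2
Ev 8: PC=5 idx=1 pred=T actual=T -> ctr[1]=3
Ev 9: PC=5 idx=1 pred=T actual=T -> ctr[1]=3
Ev 10: PC=6 idx=0 pred=T actual=T -> ctr[0]=3
Ev 11: PC=1 idx=1 pred=T actual=T -> ctr[1]=3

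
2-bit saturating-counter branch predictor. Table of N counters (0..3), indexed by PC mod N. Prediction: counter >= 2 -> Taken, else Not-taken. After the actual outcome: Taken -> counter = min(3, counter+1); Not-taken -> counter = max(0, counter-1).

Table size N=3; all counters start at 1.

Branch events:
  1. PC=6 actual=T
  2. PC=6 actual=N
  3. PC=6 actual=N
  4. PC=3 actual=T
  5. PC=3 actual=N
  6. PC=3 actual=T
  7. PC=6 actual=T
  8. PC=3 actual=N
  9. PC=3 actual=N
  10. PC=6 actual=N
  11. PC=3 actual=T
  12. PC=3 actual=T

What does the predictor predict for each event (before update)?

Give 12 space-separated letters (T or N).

Ev 1: PC=6 idx=0 pred=N actual=T -> ctr[0]=2
Ev 2: PC=6 idx=0 pred=T actual=N -> ctr[0]=1
Ev 3: PC=6 idx=0 pred=N actual=N -> ctr[0]=0
Ev 4: PC=3 idx=0 pred=N actual=T -> ctr[0]=1
Ev 5: PC=3 idx=0 pred=N actual=N -> ctr[0]=0
Ev 6: PC=3 idx=0 pred=N actual=T -> ctr[0]=1
Ev 7: PC=6 idx=0 pred=N actual=T -> ctr[0]=2
Ev 8: PC=3 idx=0 pred=T actual=N -> ctr[0]=1
Ev 9: PC=3 idx=0 pred=N actual=N -> ctr[0]=0
Ev 10: PC=6 idx=0 pred=N actual=N -> ctr[0]=0
Ev 11: PC=3 idx=0 pred=N actual=T -> ctr[0]=1
Ev 12: PC=3 idx=0 pred=N actual=T -> ctr[0]=2

Answer: N T N N N N N T N N N N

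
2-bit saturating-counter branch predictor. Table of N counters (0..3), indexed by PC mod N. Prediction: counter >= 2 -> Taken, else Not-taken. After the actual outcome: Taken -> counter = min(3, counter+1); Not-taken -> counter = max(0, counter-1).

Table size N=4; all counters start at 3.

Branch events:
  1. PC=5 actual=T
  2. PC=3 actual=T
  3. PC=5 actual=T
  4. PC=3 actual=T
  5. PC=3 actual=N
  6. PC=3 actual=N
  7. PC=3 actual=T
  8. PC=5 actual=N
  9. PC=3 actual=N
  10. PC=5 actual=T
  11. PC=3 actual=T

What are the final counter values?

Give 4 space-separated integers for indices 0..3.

Ev 1: PC=5 idx=1 pred=T actual=T -> ctr[1]=3
Ev 2: PC=3 idx=3 pred=T actual=T -> ctr[3]=3
Ev 3: PC=5 idx=1 pred=T actual=T -> ctr[1]=3
Ev 4: PC=3 idx=3 pred=T actual=T -> ctr[3]=3
Ev 5: PC=3 idx=3 pred=T actual=N -> ctr[3]=2
Ev 6: PC=3 idx=3 pred=T actual=N -> ctr[3]=1
Ev 7: PC=3 idx=3 pred=N actual=T -> ctr[3]=2
Ev 8: PC=5 idx=1 pred=T actual=N -> ctr[1]=2
Ev 9: PC=3 idx=3 pred=T actual=N -> ctr[3]=1
Ev 10: PC=5 idx=1 pred=T actual=T -> ctr[1]=3
Ev 11: PC=3 idx=3 pred=N actual=T -> ctr[3]=2

Answer: 3 3 3 2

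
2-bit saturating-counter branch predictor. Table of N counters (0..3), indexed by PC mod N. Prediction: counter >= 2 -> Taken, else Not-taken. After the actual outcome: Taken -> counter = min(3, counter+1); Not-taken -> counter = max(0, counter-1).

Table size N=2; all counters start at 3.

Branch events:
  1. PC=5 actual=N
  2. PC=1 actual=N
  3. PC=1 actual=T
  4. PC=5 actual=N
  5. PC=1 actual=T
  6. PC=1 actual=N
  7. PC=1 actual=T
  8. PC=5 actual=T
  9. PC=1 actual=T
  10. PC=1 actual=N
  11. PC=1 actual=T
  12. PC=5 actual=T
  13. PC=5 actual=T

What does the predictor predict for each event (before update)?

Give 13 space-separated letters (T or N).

Answer: T T N T N T N T T T T T T

Derivation:
Ev 1: PC=5 idx=1 pred=T actual=N -> ctr[1]=2
Ev 2: PC=1 idx=1 pred=T actual=N -> ctr[1]=1
Ev 3: PC=1 idx=1 pred=N actual=T -> ctr[1]=2
Ev 4: PC=5 idx=1 pred=T actual=N -> ctr[1]=1
Ev 5: PC=1 idx=1 pred=N actual=T -> ctr[1]=2
Ev 6: PC=1 idx=1 pred=T actual=N -> ctr[1]=1
Ev 7: PC=1 idx=1 pred=N actual=T -> ctr[1]=2
Ev 8: PC=5 idx=1 pred=T actual=T -> ctr[1]=3
Ev 9: PC=1 idx=1 pred=T actual=T -> ctr[1]=3
Ev 10: PC=1 idx=1 pred=T actual=N -> ctr[1]=2
Ev 11: PC=1 idx=1 pred=T actual=T -> ctr[1]=3
Ev 12: PC=5 idx=1 pred=T actual=T -> ctr[1]=3
Ev 13: PC=5 idx=1 pred=T actual=T -> ctr[1]=3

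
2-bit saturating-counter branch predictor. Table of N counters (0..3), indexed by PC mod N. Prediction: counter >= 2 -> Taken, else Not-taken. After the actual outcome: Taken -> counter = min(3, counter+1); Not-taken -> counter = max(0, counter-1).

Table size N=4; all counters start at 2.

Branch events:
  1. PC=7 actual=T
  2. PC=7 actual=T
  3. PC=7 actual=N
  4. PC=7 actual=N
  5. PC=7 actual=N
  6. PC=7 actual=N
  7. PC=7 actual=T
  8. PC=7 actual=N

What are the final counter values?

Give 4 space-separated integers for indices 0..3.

Answer: 2 2 2 0

Derivation:
Ev 1: PC=7 idx=3 pred=T actual=T -> ctr[3]=3
Ev 2: PC=7 idx=3 pred=T actual=T -> ctr[3]=3
Ev 3: PC=7 idx=3 pred=T actual=N -> ctr[3]=2
Ev 4: PC=7 idx=3 pred=T actual=N -> ctr[3]=1
Ev 5: PC=7 idx=3 pred=N actual=N -> ctr[3]=0
Ev 6: PC=7 idx=3 pred=N actual=N -> ctr[3]=0
Ev 7: PC=7 idx=3 pred=N actual=T -> ctr[3]=1
Ev 8: PC=7 idx=3 pred=N actual=N -> ctr[3]=0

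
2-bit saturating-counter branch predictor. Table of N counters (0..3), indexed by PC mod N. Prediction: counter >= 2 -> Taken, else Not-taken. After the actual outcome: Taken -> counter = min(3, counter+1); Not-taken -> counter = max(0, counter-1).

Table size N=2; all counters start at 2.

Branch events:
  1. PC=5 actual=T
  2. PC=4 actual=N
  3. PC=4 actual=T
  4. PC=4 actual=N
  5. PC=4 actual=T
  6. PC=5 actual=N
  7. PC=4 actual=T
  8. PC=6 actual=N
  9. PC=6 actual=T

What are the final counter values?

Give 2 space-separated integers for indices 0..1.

Answer: 3 2

Derivation:
Ev 1: PC=5 idx=1 pred=T actual=T -> ctr[1]=3
Ev 2: PC=4 idx=0 pred=T actual=N -> ctr[0]=1
Ev 3: PC=4 idx=0 pred=N actual=T -> ctr[0]=2
Ev 4: PC=4 idx=0 pred=T actual=N -> ctr[0]=1
Ev 5: PC=4 idx=0 pred=N actual=T -> ctr[0]=2
Ev 6: PC=5 idx=1 pred=T actual=N -> ctr[1]=2
Ev 7: PC=4 idx=0 pred=T actual=T -> ctr[0]=3
Ev 8: PC=6 idx=0 pred=T actual=N -> ctr[0]=2
Ev 9: PC=6 idx=0 pred=T actual=T -> ctr[0]=3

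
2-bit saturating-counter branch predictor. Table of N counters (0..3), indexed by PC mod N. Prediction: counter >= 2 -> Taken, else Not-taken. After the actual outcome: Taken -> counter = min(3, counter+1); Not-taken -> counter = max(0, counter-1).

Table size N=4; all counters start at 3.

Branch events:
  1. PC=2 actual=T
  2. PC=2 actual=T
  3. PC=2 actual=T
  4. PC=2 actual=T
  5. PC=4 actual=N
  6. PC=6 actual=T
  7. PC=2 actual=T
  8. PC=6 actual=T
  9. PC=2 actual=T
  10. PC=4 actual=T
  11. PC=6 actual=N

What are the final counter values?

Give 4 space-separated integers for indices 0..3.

Answer: 3 3 2 3

Derivation:
Ev 1: PC=2 idx=2 pred=T actual=T -> ctr[2]=3
Ev 2: PC=2 idx=2 pred=T actual=T -> ctr[2]=3
Ev 3: PC=2 idx=2 pred=T actual=T -> ctr[2]=3
Ev 4: PC=2 idx=2 pred=T actual=T -> ctr[2]=3
Ev 5: PC=4 idx=0 pred=T actual=N -> ctr[0]=2
Ev 6: PC=6 idx=2 pred=T actual=T -> ctr[2]=3
Ev 7: PC=2 idx=2 pred=T actual=T -> ctr[2]=3
Ev 8: PC=6 idx=2 pred=T actual=T -> ctr[2]=3
Ev 9: PC=2 idx=2 pred=T actual=T -> ctr[2]=3
Ev 10: PC=4 idx=0 pred=T actual=T -> ctr[0]=3
Ev 11: PC=6 idx=2 pred=T actual=N -> ctr[2]=2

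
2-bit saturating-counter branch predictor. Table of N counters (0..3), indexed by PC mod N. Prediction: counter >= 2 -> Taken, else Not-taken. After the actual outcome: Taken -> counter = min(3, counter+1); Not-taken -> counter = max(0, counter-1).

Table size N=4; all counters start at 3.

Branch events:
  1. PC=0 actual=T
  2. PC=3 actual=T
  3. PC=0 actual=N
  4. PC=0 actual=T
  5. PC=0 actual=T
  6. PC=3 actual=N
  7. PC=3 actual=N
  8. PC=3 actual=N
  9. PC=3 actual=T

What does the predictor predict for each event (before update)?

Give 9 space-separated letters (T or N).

Ev 1: PC=0 idx=0 pred=T actual=T -> ctr[0]=3
Ev 2: PC=3 idx=3 pred=T actual=T -> ctr[3]=3
Ev 3: PC=0 idx=0 pred=T actual=N -> ctr[0]=2
Ev 4: PC=0 idx=0 pred=T actual=T -> ctr[0]=3
Ev 5: PC=0 idx=0 pred=T actual=T -> ctr[0]=3
Ev 6: PC=3 idx=3 pred=T actual=N -> ctr[3]=2
Ev 7: PC=3 idx=3 pred=T actual=N -> ctr[3]=1
Ev 8: PC=3 idx=3 pred=N actual=N -> ctr[3]=0
Ev 9: PC=3 idx=3 pred=N actual=T -> ctr[3]=1

Answer: T T T T T T T N N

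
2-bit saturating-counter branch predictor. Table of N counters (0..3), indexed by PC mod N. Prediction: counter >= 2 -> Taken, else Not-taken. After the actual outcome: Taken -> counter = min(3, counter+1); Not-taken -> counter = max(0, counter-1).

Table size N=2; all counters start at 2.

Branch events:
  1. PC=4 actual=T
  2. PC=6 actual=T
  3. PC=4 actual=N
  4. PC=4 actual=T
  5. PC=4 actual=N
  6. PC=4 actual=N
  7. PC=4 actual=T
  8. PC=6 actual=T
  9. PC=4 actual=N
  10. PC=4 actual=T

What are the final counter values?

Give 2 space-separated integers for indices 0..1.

Ev 1: PC=4 idx=0 pred=T actual=T -> ctr[0]=3
Ev 2: PC=6 idx=0 pred=T actual=T -> ctr[0]=3
Ev 3: PC=4 idx=0 pred=T actual=N -> ctr[0]=2
Ev 4: PC=4 idx=0 pred=T actual=T -> ctr[0]=3
Ev 5: PC=4 idx=0 pred=T actual=N -> ctr[0]=2
Ev 6: PC=4 idx=0 pred=T actual=N -> ctr[0]=1
Ev 7: PC=4 idx=0 pred=N actual=T -> ctr[0]=2
Ev 8: PC=6 idx=0 pred=T actual=T -> ctr[0]=3
Ev 9: PC=4 idx=0 pred=T actual=N -> ctr[0]=2
Ev 10: PC=4 idx=0 pred=T actual=T -> ctr[0]=3

Answer: 3 2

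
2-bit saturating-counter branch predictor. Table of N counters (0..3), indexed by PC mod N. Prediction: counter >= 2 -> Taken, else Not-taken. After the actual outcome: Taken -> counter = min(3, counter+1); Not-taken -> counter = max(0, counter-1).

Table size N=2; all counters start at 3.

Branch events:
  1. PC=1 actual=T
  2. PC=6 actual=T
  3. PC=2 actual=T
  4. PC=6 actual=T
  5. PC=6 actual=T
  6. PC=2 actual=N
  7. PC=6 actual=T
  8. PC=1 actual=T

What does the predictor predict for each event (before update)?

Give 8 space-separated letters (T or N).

Ev 1: PC=1 idx=1 pred=T actual=T -> ctr[1]=3
Ev 2: PC=6 idx=0 pred=T actual=T -> ctr[0]=3
Ev 3: PC=2 idx=0 pred=T actual=T -> ctr[0]=3
Ev 4: PC=6 idx=0 pred=T actual=T -> ctr[0]=3
Ev 5: PC=6 idx=0 pred=T actual=T -> ctr[0]=3
Ev 6: PC=2 idx=0 pred=T actual=N -> ctr[0]=2
Ev 7: PC=6 idx=0 pred=T actual=T -> ctr[0]=3
Ev 8: PC=1 idx=1 pred=T actual=T -> ctr[1]=3

Answer: T T T T T T T T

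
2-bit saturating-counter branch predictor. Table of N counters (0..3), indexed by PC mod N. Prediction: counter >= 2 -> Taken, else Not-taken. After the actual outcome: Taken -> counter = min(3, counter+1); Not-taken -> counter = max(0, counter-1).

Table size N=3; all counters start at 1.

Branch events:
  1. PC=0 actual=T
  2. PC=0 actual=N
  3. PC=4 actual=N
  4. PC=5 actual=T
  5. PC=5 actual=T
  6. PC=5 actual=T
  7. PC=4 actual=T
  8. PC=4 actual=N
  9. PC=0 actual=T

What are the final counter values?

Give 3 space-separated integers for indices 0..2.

Answer: 2 0 3

Derivation:
Ev 1: PC=0 idx=0 pred=N actual=T -> ctr[0]=2
Ev 2: PC=0 idx=0 pred=T actual=N -> ctr[0]=1
Ev 3: PC=4 idx=1 pred=N actual=N -> ctr[1]=0
Ev 4: PC=5 idx=2 pred=N actual=T -> ctr[2]=2
Ev 5: PC=5 idx=2 pred=T actual=T -> ctr[2]=3
Ev 6: PC=5 idx=2 pred=T actual=T -> ctr[2]=3
Ev 7: PC=4 idx=1 pred=N actual=T -> ctr[1]=1
Ev 8: PC=4 idx=1 pred=N actual=N -> ctr[1]=0
Ev 9: PC=0 idx=0 pred=N actual=T -> ctr[0]=2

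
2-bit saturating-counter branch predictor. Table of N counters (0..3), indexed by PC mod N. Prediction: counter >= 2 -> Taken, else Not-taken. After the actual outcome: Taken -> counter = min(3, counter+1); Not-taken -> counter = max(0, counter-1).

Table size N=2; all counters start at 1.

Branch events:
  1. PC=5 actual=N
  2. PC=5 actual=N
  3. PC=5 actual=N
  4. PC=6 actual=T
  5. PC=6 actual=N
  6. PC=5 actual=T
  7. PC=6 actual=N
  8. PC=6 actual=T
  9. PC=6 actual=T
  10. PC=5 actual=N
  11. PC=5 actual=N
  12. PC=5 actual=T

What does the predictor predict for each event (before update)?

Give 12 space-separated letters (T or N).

Ev 1: PC=5 idx=1 pred=N actual=N -> ctr[1]=0
Ev 2: PC=5 idx=1 pred=N actual=N -> ctr[1]=0
Ev 3: PC=5 idx=1 pred=N actual=N -> ctr[1]=0
Ev 4: PC=6 idx=0 pred=N actual=T -> ctr[0]=2
Ev 5: PC=6 idx=0 pred=T actual=N -> ctr[0]=1
Ev 6: PC=5 idx=1 pred=N actual=T -> ctr[1]=1
Ev 7: PC=6 idx=0 pred=N actual=N -> ctr[0]=0
Ev 8: PC=6 idx=0 pred=N actual=T -> ctr[0]=1
Ev 9: PC=6 idx=0 pred=N actual=T -> ctr[0]=2
Ev 10: PC=5 idx=1 pred=N actual=N -> ctr[1]=0
Ev 11: PC=5 idx=1 pred=N actual=N -> ctr[1]=0
Ev 12: PC=5 idx=1 pred=N actual=T -> ctr[1]=1

Answer: N N N N T N N N N N N N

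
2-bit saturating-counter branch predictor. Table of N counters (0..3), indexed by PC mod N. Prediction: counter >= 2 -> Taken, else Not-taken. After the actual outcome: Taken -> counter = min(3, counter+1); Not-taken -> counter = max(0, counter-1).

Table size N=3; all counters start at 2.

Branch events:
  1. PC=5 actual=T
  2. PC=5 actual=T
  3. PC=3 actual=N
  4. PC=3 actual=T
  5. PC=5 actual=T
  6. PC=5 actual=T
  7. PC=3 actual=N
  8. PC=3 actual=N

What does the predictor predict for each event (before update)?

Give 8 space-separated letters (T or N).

Answer: T T T N T T T N

Derivation:
Ev 1: PC=5 idx=2 pred=T actual=T -> ctr[2]=3
Ev 2: PC=5 idx=2 pred=T actual=T -> ctr[2]=3
Ev 3: PC=3 idx=0 pred=T actual=N -> ctr[0]=1
Ev 4: PC=3 idx=0 pred=N actual=T -> ctr[0]=2
Ev 5: PC=5 idx=2 pred=T actual=T -> ctr[2]=3
Ev 6: PC=5 idx=2 pred=T actual=T -> ctr[2]=3
Ev 7: PC=3 idx=0 pred=T actual=N -> ctr[0]=1
Ev 8: PC=3 idx=0 pred=N actual=N -> ctr[0]=0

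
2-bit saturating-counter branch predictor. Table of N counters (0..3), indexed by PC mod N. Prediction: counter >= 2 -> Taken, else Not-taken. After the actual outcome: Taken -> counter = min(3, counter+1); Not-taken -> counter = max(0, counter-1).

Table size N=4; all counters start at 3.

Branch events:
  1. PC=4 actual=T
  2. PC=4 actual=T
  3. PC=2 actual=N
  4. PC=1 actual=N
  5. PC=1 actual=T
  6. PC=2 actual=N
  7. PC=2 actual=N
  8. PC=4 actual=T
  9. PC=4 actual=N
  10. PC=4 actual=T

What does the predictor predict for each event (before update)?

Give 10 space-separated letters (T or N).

Answer: T T T T T T N T T T

Derivation:
Ev 1: PC=4 idx=0 pred=T actual=T -> ctr[0]=3
Ev 2: PC=4 idx=0 pred=T actual=T -> ctr[0]=3
Ev 3: PC=2 idx=2 pred=T actual=N -> ctr[2]=2
Ev 4: PC=1 idx=1 pred=T actual=N -> ctr[1]=2
Ev 5: PC=1 idx=1 pred=T actual=T -> ctr[1]=3
Ev 6: PC=2 idx=2 pred=T actual=N -> ctr[2]=1
Ev 7: PC=2 idx=2 pred=N actual=N -> ctr[2]=0
Ev 8: PC=4 idx=0 pred=T actual=T -> ctr[0]=3
Ev 9: PC=4 idx=0 pred=T actual=N -> ctr[0]=2
Ev 10: PC=4 idx=0 pred=T actual=T -> ctr[0]=3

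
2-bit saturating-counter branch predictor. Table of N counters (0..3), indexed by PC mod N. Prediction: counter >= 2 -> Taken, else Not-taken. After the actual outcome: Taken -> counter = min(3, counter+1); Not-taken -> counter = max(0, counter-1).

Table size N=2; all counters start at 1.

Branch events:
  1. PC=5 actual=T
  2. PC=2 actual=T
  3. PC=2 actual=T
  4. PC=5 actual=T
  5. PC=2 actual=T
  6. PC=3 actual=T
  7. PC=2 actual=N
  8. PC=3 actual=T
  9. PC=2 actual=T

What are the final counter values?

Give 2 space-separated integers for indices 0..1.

Answer: 3 3

Derivation:
Ev 1: PC=5 idx=1 pred=N actual=T -> ctr[1]=2
Ev 2: PC=2 idx=0 pred=N actual=T -> ctr[0]=2
Ev 3: PC=2 idx=0 pred=T actual=T -> ctr[0]=3
Ev 4: PC=5 idx=1 pred=T actual=T -> ctr[1]=3
Ev 5: PC=2 idx=0 pred=T actual=T -> ctr[0]=3
Ev 6: PC=3 idx=1 pred=T actual=T -> ctr[1]=3
Ev 7: PC=2 idx=0 pred=T actual=N -> ctr[0]=2
Ev 8: PC=3 idx=1 pred=T actual=T -> ctr[1]=3
Ev 9: PC=2 idx=0 pred=T actual=T -> ctr[0]=3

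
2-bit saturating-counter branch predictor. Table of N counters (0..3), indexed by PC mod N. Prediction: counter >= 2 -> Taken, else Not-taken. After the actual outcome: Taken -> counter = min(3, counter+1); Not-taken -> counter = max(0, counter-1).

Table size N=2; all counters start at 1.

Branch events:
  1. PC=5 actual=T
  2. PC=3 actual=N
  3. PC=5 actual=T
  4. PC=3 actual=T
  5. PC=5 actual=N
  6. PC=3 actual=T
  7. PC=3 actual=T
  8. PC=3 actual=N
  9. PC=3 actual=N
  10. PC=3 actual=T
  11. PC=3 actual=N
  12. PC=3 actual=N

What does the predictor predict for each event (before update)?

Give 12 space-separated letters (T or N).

Answer: N T N T T T T T T N T N

Derivation:
Ev 1: PC=5 idx=1 pred=N actual=T -> ctr[1]=2
Ev 2: PC=3 idx=1 pred=T actual=N -> ctr[1]=1
Ev 3: PC=5 idx=1 pred=N actual=T -> ctr[1]=2
Ev 4: PC=3 idx=1 pred=T actual=T -> ctr[1]=3
Ev 5: PC=5 idx=1 pred=T actual=N -> ctr[1]=2
Ev 6: PC=3 idx=1 pred=T actual=T -> ctr[1]=3
Ev 7: PC=3 idx=1 pred=T actual=T -> ctr[1]=3
Ev 8: PC=3 idx=1 pred=T actual=N -> ctr[1]=2
Ev 9: PC=3 idx=1 pred=T actual=N -> ctr[1]=1
Ev 10: PC=3 idx=1 pred=N actual=T -> ctr[1]=2
Ev 11: PC=3 idx=1 pred=T actual=N -> ctr[1]=1
Ev 12: PC=3 idx=1 pred=N actual=N -> ctr[1]=0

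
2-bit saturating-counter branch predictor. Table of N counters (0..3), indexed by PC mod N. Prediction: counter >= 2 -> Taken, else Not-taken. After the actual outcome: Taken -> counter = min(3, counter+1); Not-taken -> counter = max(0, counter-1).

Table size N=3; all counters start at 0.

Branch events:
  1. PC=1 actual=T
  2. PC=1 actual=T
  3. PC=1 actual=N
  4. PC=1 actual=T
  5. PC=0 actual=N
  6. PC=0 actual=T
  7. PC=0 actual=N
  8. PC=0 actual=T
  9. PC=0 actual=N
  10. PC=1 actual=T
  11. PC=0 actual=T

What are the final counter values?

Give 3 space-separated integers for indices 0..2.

Answer: 1 3 0

Derivation:
Ev 1: PC=1 idx=1 pred=N actual=T -> ctr[1]=1
Ev 2: PC=1 idx=1 pred=N actual=T -> ctr[1]=2
Ev 3: PC=1 idx=1 pred=T actual=N -> ctr[1]=1
Ev 4: PC=1 idx=1 pred=N actual=T -> ctr[1]=2
Ev 5: PC=0 idx=0 pred=N actual=N -> ctr[0]=0
Ev 6: PC=0 idx=0 pred=N actual=T -> ctr[0]=1
Ev 7: PC=0 idx=0 pred=N actual=N -> ctr[0]=0
Ev 8: PC=0 idx=0 pred=N actual=T -> ctr[0]=1
Ev 9: PC=0 idx=0 pred=N actual=N -> ctr[0]=0
Ev 10: PC=1 idx=1 pred=T actual=T -> ctr[1]=3
Ev 11: PC=0 idx=0 pred=N actual=T -> ctr[0]=1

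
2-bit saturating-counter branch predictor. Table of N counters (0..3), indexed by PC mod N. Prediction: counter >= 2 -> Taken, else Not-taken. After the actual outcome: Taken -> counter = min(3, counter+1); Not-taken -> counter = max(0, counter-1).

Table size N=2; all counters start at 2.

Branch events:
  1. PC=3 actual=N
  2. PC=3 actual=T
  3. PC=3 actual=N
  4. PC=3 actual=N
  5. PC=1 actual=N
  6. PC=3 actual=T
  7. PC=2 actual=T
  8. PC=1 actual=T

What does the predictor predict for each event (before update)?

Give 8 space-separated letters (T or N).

Answer: T N T N N N T N

Derivation:
Ev 1: PC=3 idx=1 pred=T actual=N -> ctr[1]=1
Ev 2: PC=3 idx=1 pred=N actual=T -> ctr[1]=2
Ev 3: PC=3 idx=1 pred=T actual=N -> ctr[1]=1
Ev 4: PC=3 idx=1 pred=N actual=N -> ctr[1]=0
Ev 5: PC=1 idx=1 pred=N actual=N -> ctr[1]=0
Ev 6: PC=3 idx=1 pred=N actual=T -> ctr[1]=1
Ev 7: PC=2 idx=0 pred=T actual=T -> ctr[0]=3
Ev 8: PC=1 idx=1 pred=N actual=T -> ctr[1]=2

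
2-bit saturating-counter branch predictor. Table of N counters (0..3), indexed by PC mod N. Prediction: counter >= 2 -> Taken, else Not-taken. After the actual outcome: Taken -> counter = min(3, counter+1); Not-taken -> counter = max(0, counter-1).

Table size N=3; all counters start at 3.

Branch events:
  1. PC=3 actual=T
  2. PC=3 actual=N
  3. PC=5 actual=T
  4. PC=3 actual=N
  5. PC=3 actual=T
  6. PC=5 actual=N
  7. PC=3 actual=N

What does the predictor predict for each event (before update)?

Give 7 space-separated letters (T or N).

Answer: T T T T N T T

Derivation:
Ev 1: PC=3 idx=0 pred=T actual=T -> ctr[0]=3
Ev 2: PC=3 idx=0 pred=T actual=N -> ctr[0]=2
Ev 3: PC=5 idx=2 pred=T actual=T -> ctr[2]=3
Ev 4: PC=3 idx=0 pred=T actual=N -> ctr[0]=1
Ev 5: PC=3 idx=0 pred=N actual=T -> ctr[0]=2
Ev 6: PC=5 idx=2 pred=T actual=N -> ctr[2]=2
Ev 7: PC=3 idx=0 pred=T actual=N -> ctr[0]=1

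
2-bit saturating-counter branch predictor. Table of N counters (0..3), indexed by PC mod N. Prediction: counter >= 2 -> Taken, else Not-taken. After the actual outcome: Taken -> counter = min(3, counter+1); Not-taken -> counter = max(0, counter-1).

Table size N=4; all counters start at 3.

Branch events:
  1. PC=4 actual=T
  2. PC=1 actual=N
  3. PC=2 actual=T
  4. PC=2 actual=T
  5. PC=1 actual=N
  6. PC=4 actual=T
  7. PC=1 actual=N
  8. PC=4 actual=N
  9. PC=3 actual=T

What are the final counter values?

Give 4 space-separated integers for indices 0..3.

Ev 1: PC=4 idx=0 pred=T actual=T -> ctr[0]=3
Ev 2: PC=1 idx=1 pred=T actual=N -> ctr[1]=2
Ev 3: PC=2 idx=2 pred=T actual=T -> ctr[2]=3
Ev 4: PC=2 idx=2 pred=T actual=T -> ctr[2]=3
Ev 5: PC=1 idx=1 pred=T actual=N -> ctr[1]=1
Ev 6: PC=4 idx=0 pred=T actual=T -> ctr[0]=3
Ev 7: PC=1 idx=1 pred=N actual=N -> ctr[1]=0
Ev 8: PC=4 idx=0 pred=T actual=N -> ctr[0]=2
Ev 9: PC=3 idx=3 pred=T actual=T -> ctr[3]=3

Answer: 2 0 3 3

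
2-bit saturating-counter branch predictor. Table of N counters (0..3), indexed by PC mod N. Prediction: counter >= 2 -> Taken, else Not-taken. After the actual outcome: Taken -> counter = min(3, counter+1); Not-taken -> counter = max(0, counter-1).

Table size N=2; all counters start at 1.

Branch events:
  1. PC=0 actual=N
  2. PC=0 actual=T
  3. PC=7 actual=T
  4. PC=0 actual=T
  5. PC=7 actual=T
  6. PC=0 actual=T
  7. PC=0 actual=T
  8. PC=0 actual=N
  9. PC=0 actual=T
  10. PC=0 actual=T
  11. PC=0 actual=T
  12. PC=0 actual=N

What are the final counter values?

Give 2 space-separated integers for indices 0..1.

Answer: 2 3

Derivation:
Ev 1: PC=0 idx=0 pred=N actual=N -> ctr[0]=0
Ev 2: PC=0 idx=0 pred=N actual=T -> ctr[0]=1
Ev 3: PC=7 idx=1 pred=N actual=T -> ctr[1]=2
Ev 4: PC=0 idx=0 pred=N actual=T -> ctr[0]=2
Ev 5: PC=7 idx=1 pred=T actual=T -> ctr[1]=3
Ev 6: PC=0 idx=0 pred=T actual=T -> ctr[0]=3
Ev 7: PC=0 idx=0 pred=T actual=T -> ctr[0]=3
Ev 8: PC=0 idx=0 pred=T actual=N -> ctr[0]=2
Ev 9: PC=0 idx=0 pred=T actual=T -> ctr[0]=3
Ev 10: PC=0 idx=0 pred=T actual=T -> ctr[0]=3
Ev 11: PC=0 idx=0 pred=T actual=T -> ctr[0]=3
Ev 12: PC=0 idx=0 pred=T actual=N -> ctr[0]=2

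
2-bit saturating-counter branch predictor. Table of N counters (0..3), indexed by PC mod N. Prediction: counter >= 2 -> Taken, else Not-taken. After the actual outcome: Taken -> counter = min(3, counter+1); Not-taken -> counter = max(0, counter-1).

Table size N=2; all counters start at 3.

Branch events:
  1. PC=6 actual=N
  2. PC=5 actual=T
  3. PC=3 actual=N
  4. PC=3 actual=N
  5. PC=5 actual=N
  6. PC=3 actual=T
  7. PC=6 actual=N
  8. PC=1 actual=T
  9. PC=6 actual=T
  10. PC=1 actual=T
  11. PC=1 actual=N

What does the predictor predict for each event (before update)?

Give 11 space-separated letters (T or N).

Ev 1: PC=6 idx=0 pred=T actual=N -> ctr[0]=2
Ev 2: PC=5 idx=1 pred=T actual=T -> ctr[1]=3
Ev 3: PC=3 idx=1 pred=T actual=N -> ctr[1]=2
Ev 4: PC=3 idx=1 pred=T actual=N -> ctr[1]=1
Ev 5: PC=5 idx=1 pred=N actual=N -> ctr[1]=0
Ev 6: PC=3 idx=1 pred=N actual=T -> ctr[1]=1
Ev 7: PC=6 idx=0 pred=T actual=N -> ctr[0]=1
Ev 8: PC=1 idx=1 pred=N actual=T -> ctr[1]=2
Ev 9: PC=6 idx=0 pred=N actual=T -> ctr[0]=2
Ev 10: PC=1 idx=1 pred=T actual=T -> ctr[1]=3
Ev 11: PC=1 idx=1 pred=T actual=N -> ctr[1]=2

Answer: T T T T N N T N N T T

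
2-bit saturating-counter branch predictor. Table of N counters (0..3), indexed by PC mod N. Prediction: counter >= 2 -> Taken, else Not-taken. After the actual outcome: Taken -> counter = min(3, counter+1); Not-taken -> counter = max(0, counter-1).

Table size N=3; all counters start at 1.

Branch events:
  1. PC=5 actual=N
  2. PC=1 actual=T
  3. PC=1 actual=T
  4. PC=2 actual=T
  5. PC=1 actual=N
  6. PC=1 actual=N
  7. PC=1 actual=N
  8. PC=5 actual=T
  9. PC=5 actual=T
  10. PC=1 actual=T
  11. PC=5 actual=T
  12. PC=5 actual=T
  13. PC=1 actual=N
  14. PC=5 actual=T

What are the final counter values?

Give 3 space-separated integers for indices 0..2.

Answer: 1 0 3

Derivation:
Ev 1: PC=5 idx=2 pred=N actual=N -> ctr[2]=0
Ev 2: PC=1 idx=1 pred=N actual=T -> ctr[1]=2
Ev 3: PC=1 idx=1 pred=T actual=T -> ctr[1]=3
Ev 4: PC=2 idx=2 pred=N actual=T -> ctr[2]=1
Ev 5: PC=1 idx=1 pred=T actual=N -> ctr[1]=2
Ev 6: PC=1 idx=1 pred=T actual=N -> ctr[1]=1
Ev 7: PC=1 idx=1 pred=N actual=N -> ctr[1]=0
Ev 8: PC=5 idx=2 pred=N actual=T -> ctr[2]=2
Ev 9: PC=5 idx=2 pred=T actual=T -> ctr[2]=3
Ev 10: PC=1 idx=1 pred=N actual=T -> ctr[1]=1
Ev 11: PC=5 idx=2 pred=T actual=T -> ctr[2]=3
Ev 12: PC=5 idx=2 pred=T actual=T -> ctr[2]=3
Ev 13: PC=1 idx=1 pred=N actual=N -> ctr[1]=0
Ev 14: PC=5 idx=2 pred=T actual=T -> ctr[2]=3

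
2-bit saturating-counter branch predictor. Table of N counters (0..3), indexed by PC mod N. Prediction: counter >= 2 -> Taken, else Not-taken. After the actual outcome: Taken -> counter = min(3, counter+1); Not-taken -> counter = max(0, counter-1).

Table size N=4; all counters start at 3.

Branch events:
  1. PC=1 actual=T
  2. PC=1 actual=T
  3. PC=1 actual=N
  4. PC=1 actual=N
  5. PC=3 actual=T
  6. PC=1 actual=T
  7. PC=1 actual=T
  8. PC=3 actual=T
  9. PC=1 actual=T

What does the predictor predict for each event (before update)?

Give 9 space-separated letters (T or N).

Ev 1: PC=1 idx=1 pred=T actual=T -> ctr[1]=3
Ev 2: PC=1 idx=1 pred=T actual=T -> ctr[1]=3
Ev 3: PC=1 idx=1 pred=T actual=N -> ctr[1]=2
Ev 4: PC=1 idx=1 pred=T actual=N -> ctr[1]=1
Ev 5: PC=3 idx=3 pred=T actual=T -> ctr[3]=3
Ev 6: PC=1 idx=1 pred=N actual=T -> ctr[1]=2
Ev 7: PC=1 idx=1 pred=T actual=T -> ctr[1]=3
Ev 8: PC=3 idx=3 pred=T actual=T -> ctr[3]=3
Ev 9: PC=1 idx=1 pred=T actual=T -> ctr[1]=3

Answer: T T T T T N T T T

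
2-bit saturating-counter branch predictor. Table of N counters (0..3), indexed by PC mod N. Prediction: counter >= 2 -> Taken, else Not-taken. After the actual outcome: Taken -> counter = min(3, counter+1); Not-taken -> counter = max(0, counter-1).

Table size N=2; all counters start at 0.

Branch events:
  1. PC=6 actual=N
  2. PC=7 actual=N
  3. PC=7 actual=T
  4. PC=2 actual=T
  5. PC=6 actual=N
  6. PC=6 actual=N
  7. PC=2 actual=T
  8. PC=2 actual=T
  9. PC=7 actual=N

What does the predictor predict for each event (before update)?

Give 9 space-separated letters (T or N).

Answer: N N N N N N N N N

Derivation:
Ev 1: PC=6 idx=0 pred=N actual=N -> ctr[0]=0
Ev 2: PC=7 idx=1 pred=N actual=N -> ctr[1]=0
Ev 3: PC=7 idx=1 pred=N actual=T -> ctr[1]=1
Ev 4: PC=2 idx=0 pred=N actual=T -> ctr[0]=1
Ev 5: PC=6 idx=0 pred=N actual=N -> ctr[0]=0
Ev 6: PC=6 idx=0 pred=N actual=N -> ctr[0]=0
Ev 7: PC=2 idx=0 pred=N actual=T -> ctr[0]=1
Ev 8: PC=2 idx=0 pred=N actual=T -> ctr[0]=2
Ev 9: PC=7 idx=1 pred=N actual=N -> ctr[1]=0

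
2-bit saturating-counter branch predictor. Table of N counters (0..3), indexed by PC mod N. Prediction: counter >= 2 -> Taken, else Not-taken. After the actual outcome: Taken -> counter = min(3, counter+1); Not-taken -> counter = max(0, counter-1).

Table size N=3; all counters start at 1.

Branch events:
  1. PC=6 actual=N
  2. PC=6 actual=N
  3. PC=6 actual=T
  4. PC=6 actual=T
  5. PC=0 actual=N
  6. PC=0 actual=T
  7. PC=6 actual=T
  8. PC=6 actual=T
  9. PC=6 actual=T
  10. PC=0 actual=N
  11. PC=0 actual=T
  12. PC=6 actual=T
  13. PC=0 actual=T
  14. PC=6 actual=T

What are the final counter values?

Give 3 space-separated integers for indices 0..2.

Ev 1: PC=6 idx=0 pred=N actual=N -> ctr[0]=0
Ev 2: PC=6 idx=0 pred=N actual=N -> ctr[0]=0
Ev 3: PC=6 idx=0 pred=N actual=T -> ctr[0]=1
Ev 4: PC=6 idx=0 pred=N actual=T -> ctr[0]=2
Ev 5: PC=0 idx=0 pred=T actual=N -> ctr[0]=1
Ev 6: PC=0 idx=0 pred=N actual=T -> ctr[0]=2
Ev 7: PC=6 idx=0 pred=T actual=T -> ctr[0]=3
Ev 8: PC=6 idx=0 pred=T actual=T -> ctr[0]=3
Ev 9: PC=6 idx=0 pred=T actual=T -> ctr[0]=3
Ev 10: PC=0 idx=0 pred=T actual=N -> ctr[0]=2
Ev 11: PC=0 idx=0 pred=T actual=T -> ctr[0]=3
Ev 12: PC=6 idx=0 pred=T actual=T -> ctr[0]=3
Ev 13: PC=0 idx=0 pred=T actual=T -> ctr[0]=3
Ev 14: PC=6 idx=0 pred=T actual=T -> ctr[0]=3

Answer: 3 1 1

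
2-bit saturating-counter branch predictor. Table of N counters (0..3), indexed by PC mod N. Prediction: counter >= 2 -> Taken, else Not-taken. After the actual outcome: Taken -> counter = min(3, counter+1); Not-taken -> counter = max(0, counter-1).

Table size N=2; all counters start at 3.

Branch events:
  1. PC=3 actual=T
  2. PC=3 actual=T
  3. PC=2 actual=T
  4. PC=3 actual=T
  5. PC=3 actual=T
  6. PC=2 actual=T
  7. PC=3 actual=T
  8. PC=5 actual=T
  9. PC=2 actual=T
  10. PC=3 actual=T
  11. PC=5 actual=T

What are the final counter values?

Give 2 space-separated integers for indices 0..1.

Answer: 3 3

Derivation:
Ev 1: PC=3 idx=1 pred=T actual=T -> ctr[1]=3
Ev 2: PC=3 idx=1 pred=T actual=T -> ctr[1]=3
Ev 3: PC=2 idx=0 pred=T actual=T -> ctr[0]=3
Ev 4: PC=3 idx=1 pred=T actual=T -> ctr[1]=3
Ev 5: PC=3 idx=1 pred=T actual=T -> ctr[1]=3
Ev 6: PC=2 idx=0 pred=T actual=T -> ctr[0]=3
Ev 7: PC=3 idx=1 pred=T actual=T -> ctr[1]=3
Ev 8: PC=5 idx=1 pred=T actual=T -> ctr[1]=3
Ev 9: PC=2 idx=0 pred=T actual=T -> ctr[0]=3
Ev 10: PC=3 idx=1 pred=T actual=T -> ctr[1]=3
Ev 11: PC=5 idx=1 pred=T actual=T -> ctr[1]=3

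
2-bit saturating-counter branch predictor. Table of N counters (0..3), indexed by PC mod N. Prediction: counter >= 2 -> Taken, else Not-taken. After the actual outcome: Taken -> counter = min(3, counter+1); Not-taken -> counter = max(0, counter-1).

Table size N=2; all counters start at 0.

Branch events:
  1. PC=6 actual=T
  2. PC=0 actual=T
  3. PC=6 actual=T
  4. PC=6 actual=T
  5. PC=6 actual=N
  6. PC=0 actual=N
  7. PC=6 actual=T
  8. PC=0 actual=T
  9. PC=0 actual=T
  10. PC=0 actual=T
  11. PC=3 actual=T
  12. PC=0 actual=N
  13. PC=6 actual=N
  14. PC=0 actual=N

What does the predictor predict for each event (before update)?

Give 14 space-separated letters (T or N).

Ev 1: PC=6 idx=0 pred=N actual=T -> ctr[0]=1
Ev 2: PC=0 idx=0 pred=N actual=T -> ctr[0]=2
Ev 3: PC=6 idx=0 pred=T actual=T -> ctr[0]=3
Ev 4: PC=6 idx=0 pred=T actual=T -> ctr[0]=3
Ev 5: PC=6 idx=0 pred=T actual=N -> ctr[0]=2
Ev 6: PC=0 idx=0 pred=T actual=N -> ctr[0]=1
Ev 7: PC=6 idx=0 pred=N actual=T -> ctr[0]=2
Ev 8: PC=0 idx=0 pred=T actual=T -> ctr[0]=3
Ev 9: PC=0 idx=0 pred=T actual=T -> ctr[0]=3
Ev 10: PC=0 idx=0 pred=T actual=T -> ctr[0]=3
Ev 11: PC=3 idx=1 pred=N actual=T -> ctr[1]=1
Ev 12: PC=0 idx=0 pred=T actual=N -> ctr[0]=2
Ev 13: PC=6 idx=0 pred=T actual=N -> ctr[0]=1
Ev 14: PC=0 idx=0 pred=N actual=N -> ctr[0]=0

Answer: N N T T T T N T T T N T T N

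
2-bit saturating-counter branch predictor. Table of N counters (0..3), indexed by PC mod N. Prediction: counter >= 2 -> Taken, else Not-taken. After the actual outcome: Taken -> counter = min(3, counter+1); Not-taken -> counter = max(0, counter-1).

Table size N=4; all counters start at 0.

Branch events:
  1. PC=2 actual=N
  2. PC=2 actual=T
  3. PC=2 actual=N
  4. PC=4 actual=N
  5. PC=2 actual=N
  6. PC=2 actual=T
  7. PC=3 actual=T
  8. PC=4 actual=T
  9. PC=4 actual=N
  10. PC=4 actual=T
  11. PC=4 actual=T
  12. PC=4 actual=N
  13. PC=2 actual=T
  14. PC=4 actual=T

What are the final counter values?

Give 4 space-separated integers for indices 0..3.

Answer: 2 0 2 1

Derivation:
Ev 1: PC=2 idx=2 pred=N actual=N -> ctr[2]=0
Ev 2: PC=2 idx=2 pred=N actual=T -> ctr[2]=1
Ev 3: PC=2 idx=2 pred=N actual=N -> ctr[2]=0
Ev 4: PC=4 idx=0 pred=N actual=N -> ctr[0]=0
Ev 5: PC=2 idx=2 pred=N actual=N -> ctr[2]=0
Ev 6: PC=2 idx=2 pred=N actual=T -> ctr[2]=1
Ev 7: PC=3 idx=3 pred=N actual=T -> ctr[3]=1
Ev 8: PC=4 idx=0 pred=N actual=T -> ctr[0]=1
Ev 9: PC=4 idx=0 pred=N actual=N -> ctr[0]=0
Ev 10: PC=4 idx=0 pred=N actual=T -> ctr[0]=1
Ev 11: PC=4 idx=0 pred=N actual=T -> ctr[0]=2
Ev 12: PC=4 idx=0 pred=T actual=N -> ctr[0]=1
Ev 13: PC=2 idx=2 pred=N actual=T -> ctr[2]=2
Ev 14: PC=4 idx=0 pred=N actual=T -> ctr[0]=2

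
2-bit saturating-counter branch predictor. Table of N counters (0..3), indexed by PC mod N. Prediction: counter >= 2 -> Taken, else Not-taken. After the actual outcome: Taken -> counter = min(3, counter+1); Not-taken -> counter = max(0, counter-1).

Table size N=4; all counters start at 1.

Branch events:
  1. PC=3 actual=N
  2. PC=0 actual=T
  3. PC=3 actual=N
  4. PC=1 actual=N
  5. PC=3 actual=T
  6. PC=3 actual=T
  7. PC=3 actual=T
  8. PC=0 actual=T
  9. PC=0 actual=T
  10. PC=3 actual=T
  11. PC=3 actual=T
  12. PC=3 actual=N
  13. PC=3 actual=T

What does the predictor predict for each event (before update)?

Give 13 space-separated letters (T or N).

Answer: N N N N N N T T T T T T T

Derivation:
Ev 1: PC=3 idx=3 pred=N actual=N -> ctr[3]=0
Ev 2: PC=0 idx=0 pred=N actual=T -> ctr[0]=2
Ev 3: PC=3 idx=3 pred=N actual=N -> ctr[3]=0
Ev 4: PC=1 idx=1 pred=N actual=N -> ctr[1]=0
Ev 5: PC=3 idx=3 pred=N actual=T -> ctr[3]=1
Ev 6: PC=3 idx=3 pred=N actual=T -> ctr[3]=2
Ev 7: PC=3 idx=3 pred=T actual=T -> ctr[3]=3
Ev 8: PC=0 idx=0 pred=T actual=T -> ctr[0]=3
Ev 9: PC=0 idx=0 pred=T actual=T -> ctr[0]=3
Ev 10: PC=3 idx=3 pred=T actual=T -> ctr[3]=3
Ev 11: PC=3 idx=3 pred=T actual=T -> ctr[3]=3
Ev 12: PC=3 idx=3 pred=T actual=N -> ctr[3]=2
Ev 13: PC=3 idx=3 pred=T actual=T -> ctr[3]=3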